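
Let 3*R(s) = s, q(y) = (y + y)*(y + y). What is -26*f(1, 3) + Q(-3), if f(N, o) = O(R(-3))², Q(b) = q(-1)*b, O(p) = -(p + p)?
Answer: -116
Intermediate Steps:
q(y) = 4*y² (q(y) = (2*y)*(2*y) = 4*y²)
R(s) = s/3
O(p) = -2*p
Q(b) = 4*b (Q(b) = (4*(-1)²)*b = (4*1)*b = 4*b)
f(N, o) = 4 (f(N, o) = (-2*(-3)/3)² = (-2*(-1))² = 2² = 4)
-26*f(1, 3) + Q(-3) = -26*4 + 4*(-3) = -104 - 12 = -116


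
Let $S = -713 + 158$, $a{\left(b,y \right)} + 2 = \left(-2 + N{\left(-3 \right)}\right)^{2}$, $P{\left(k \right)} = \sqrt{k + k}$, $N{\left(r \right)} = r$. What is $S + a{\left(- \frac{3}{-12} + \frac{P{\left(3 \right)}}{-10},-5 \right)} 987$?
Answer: $22146$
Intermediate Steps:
$P{\left(k \right)} = \sqrt{2} \sqrt{k}$ ($P{\left(k \right)} = \sqrt{2 k} = \sqrt{2} \sqrt{k}$)
$a{\left(b,y \right)} = 23$ ($a{\left(b,y \right)} = -2 + \left(-2 - 3\right)^{2} = -2 + \left(-5\right)^{2} = -2 + 25 = 23$)
$S = -555$
$S + a{\left(- \frac{3}{-12} + \frac{P{\left(3 \right)}}{-10},-5 \right)} 987 = -555 + 23 \cdot 987 = -555 + 22701 = 22146$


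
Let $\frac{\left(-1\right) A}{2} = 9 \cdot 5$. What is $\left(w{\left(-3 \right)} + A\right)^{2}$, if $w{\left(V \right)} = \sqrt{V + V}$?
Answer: $\left(90 - i \sqrt{6}\right)^{2} \approx 8094.0 - 440.91 i$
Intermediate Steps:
$w{\left(V \right)} = \sqrt{2} \sqrt{V}$ ($w{\left(V \right)} = \sqrt{2 V} = \sqrt{2} \sqrt{V}$)
$A = -90$ ($A = - 2 \cdot 9 \cdot 5 = \left(-2\right) 45 = -90$)
$\left(w{\left(-3 \right)} + A\right)^{2} = \left(\sqrt{2} \sqrt{-3} - 90\right)^{2} = \left(\sqrt{2} i \sqrt{3} - 90\right)^{2} = \left(i \sqrt{6} - 90\right)^{2} = \left(-90 + i \sqrt{6}\right)^{2}$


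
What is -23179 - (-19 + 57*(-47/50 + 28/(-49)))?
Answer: -8075847/350 ≈ -23074.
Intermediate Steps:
-23179 - (-19 + 57*(-47/50 + 28/(-49))) = -23179 - (-19 + 57*(-47*1/50 + 28*(-1/49))) = -23179 - (-19 + 57*(-47/50 - 4/7)) = -23179 - (-19 + 57*(-529/350)) = -23179 - (-19 - 30153/350) = -23179 - 1*(-36803/350) = -23179 + 36803/350 = -8075847/350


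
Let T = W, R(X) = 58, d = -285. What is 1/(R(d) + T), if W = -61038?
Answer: -1/60980 ≈ -1.6399e-5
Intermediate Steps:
T = -61038
1/(R(d) + T) = 1/(58 - 61038) = 1/(-60980) = -1/60980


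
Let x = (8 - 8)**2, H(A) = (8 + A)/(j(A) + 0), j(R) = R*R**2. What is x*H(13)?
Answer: 0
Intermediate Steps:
j(R) = R**3
H(A) = (8 + A)/A**3 (H(A) = (8 + A)/(A**3 + 0) = (8 + A)/(A**3) = (8 + A)/A**3)
x = 0 (x = 0**2 = 0)
x*H(13) = 0*((8 + 13)/13**3) = 0*((1/2197)*21) = 0*(21/2197) = 0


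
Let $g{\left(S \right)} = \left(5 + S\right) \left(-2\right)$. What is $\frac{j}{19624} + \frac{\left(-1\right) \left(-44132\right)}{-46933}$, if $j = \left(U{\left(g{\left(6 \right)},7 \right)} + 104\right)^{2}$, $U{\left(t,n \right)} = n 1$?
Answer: $- \frac{287784875}{921013192} \approx -0.31247$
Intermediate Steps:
$g{\left(S \right)} = -10 - 2 S$
$U{\left(t,n \right)} = n$
$j = 12321$ ($j = \left(7 + 104\right)^{2} = 111^{2} = 12321$)
$\frac{j}{19624} + \frac{\left(-1\right) \left(-44132\right)}{-46933} = \frac{12321}{19624} + \frac{\left(-1\right) \left(-44132\right)}{-46933} = 12321 \cdot \frac{1}{19624} + 44132 \left(- \frac{1}{46933}\right) = \frac{12321}{19624} - \frac{44132}{46933} = - \frac{287784875}{921013192}$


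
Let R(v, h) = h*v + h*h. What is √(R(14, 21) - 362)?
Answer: √373 ≈ 19.313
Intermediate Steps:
R(v, h) = h² + h*v (R(v, h) = h*v + h² = h² + h*v)
√(R(14, 21) - 362) = √(21*(21 + 14) - 362) = √(21*35 - 362) = √(735 - 362) = √373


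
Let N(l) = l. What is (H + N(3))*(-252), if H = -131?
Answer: 32256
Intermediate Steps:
(H + N(3))*(-252) = (-131 + 3)*(-252) = -128*(-252) = 32256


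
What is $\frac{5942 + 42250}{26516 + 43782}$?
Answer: $\frac{24096}{35149} \approx 0.68554$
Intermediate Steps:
$\frac{5942 + 42250}{26516 + 43782} = \frac{48192}{70298} = 48192 \cdot \frac{1}{70298} = \frac{24096}{35149}$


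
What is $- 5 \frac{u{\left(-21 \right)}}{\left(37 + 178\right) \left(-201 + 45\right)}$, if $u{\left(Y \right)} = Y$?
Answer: $- \frac{7}{2236} \approx -0.0031306$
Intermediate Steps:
$- 5 \frac{u{\left(-21 \right)}}{\left(37 + 178\right) \left(-201 + 45\right)} = - 5 \left(- \frac{21}{\left(37 + 178\right) \left(-201 + 45\right)}\right) = - 5 \left(- \frac{21}{215 \left(-156\right)}\right) = - 5 \left(- \frac{21}{-33540}\right) = - 5 \left(\left(-21\right) \left(- \frac{1}{33540}\right)\right) = \left(-5\right) \frac{7}{11180} = - \frac{7}{2236}$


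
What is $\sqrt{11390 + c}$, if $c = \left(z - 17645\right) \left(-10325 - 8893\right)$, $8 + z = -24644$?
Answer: $8 \sqrt{12701174} \approx 28511.0$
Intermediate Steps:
$z = -24652$ ($z = -8 - 24644 = -24652$)
$c = 812863746$ ($c = \left(-24652 - 17645\right) \left(-10325 - 8893\right) = \left(-42297\right) \left(-19218\right) = 812863746$)
$\sqrt{11390 + c} = \sqrt{11390 + 812863746} = \sqrt{812875136} = 8 \sqrt{12701174}$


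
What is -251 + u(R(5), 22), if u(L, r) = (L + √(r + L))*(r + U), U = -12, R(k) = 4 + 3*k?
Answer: -61 + 10*√41 ≈ 3.0312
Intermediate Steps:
u(L, r) = (-12 + r)*(L + √(L + r)) (u(L, r) = (L + √(r + L))*(r - 12) = (L + √(L + r))*(-12 + r) = (-12 + r)*(L + √(L + r)))
-251 + u(R(5), 22) = -251 + (-12*(4 + 3*5) - 12*√((4 + 3*5) + 22) + (4 + 3*5)*22 + 22*√((4 + 3*5) + 22)) = -251 + (-12*(4 + 15) - 12*√((4 + 15) + 22) + (4 + 15)*22 + 22*√((4 + 15) + 22)) = -251 + (-12*19 - 12*√(19 + 22) + 19*22 + 22*√(19 + 22)) = -251 + (-228 - 12*√41 + 418 + 22*√41) = -251 + (190 + 10*√41) = -61 + 10*√41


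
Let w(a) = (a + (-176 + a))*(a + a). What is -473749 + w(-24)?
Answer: -462997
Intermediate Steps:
w(a) = 2*a*(-176 + 2*a) (w(a) = (-176 + 2*a)*(2*a) = 2*a*(-176 + 2*a))
-473749 + w(-24) = -473749 + 4*(-24)*(-88 - 24) = -473749 + 4*(-24)*(-112) = -473749 + 10752 = -462997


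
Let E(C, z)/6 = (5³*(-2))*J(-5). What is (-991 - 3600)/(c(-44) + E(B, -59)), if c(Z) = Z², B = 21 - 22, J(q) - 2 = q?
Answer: -4591/6436 ≈ -0.71333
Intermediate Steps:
J(q) = 2 + q
B = -1
E(C, z) = 4500 (E(C, z) = 6*((5³*(-2))*(2 - 5)) = 6*((125*(-2))*(-3)) = 6*(-250*(-3)) = 6*750 = 4500)
(-991 - 3600)/(c(-44) + E(B, -59)) = (-991 - 3600)/((-44)² + 4500) = -4591/(1936 + 4500) = -4591/6436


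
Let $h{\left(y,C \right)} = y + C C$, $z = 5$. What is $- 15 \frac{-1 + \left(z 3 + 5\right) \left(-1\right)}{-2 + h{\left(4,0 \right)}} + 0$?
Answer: $\frac{315}{2} \approx 157.5$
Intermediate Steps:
$h{\left(y,C \right)} = y + C^{2}$
$- 15 \frac{-1 + \left(z 3 + 5\right) \left(-1\right)}{-2 + h{\left(4,0 \right)}} + 0 = - 15 \frac{-1 + \left(5 \cdot 3 + 5\right) \left(-1\right)}{-2 + \left(4 + 0^{2}\right)} + 0 = - 15 \frac{-1 + \left(15 + 5\right) \left(-1\right)}{-2 + \left(4 + 0\right)} + 0 = - 15 \frac{-1 + 20 \left(-1\right)}{-2 + 4} + 0 = - 15 \frac{-1 - 20}{2} + 0 = - 15 \left(\left(-21\right) \frac{1}{2}\right) + 0 = \left(-15\right) \left(- \frac{21}{2}\right) + 0 = \frac{315}{2} + 0 = \frac{315}{2}$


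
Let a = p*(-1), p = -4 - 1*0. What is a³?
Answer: 64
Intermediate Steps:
p = -4 (p = -4 + 0 = -4)
a = 4 (a = -4*(-1) = 4)
a³ = 4³ = 64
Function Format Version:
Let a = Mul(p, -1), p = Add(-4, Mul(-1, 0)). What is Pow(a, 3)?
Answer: 64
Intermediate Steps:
p = -4 (p = Add(-4, 0) = -4)
a = 4 (a = Mul(-4, -1) = 4)
Pow(a, 3) = Pow(4, 3) = 64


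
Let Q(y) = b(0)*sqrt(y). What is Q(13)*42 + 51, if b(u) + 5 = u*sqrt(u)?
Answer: 51 - 210*sqrt(13) ≈ -706.17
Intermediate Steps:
b(u) = -5 + u**(3/2) (b(u) = -5 + u*sqrt(u) = -5 + u**(3/2))
Q(y) = -5*sqrt(y) (Q(y) = (-5 + 0**(3/2))*sqrt(y) = (-5 + 0)*sqrt(y) = -5*sqrt(y))
Q(13)*42 + 51 = -5*sqrt(13)*42 + 51 = -210*sqrt(13) + 51 = 51 - 210*sqrt(13)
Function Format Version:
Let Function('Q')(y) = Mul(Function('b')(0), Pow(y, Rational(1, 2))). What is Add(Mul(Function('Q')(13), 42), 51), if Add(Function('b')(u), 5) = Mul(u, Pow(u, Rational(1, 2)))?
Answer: Add(51, Mul(-210, Pow(13, Rational(1, 2)))) ≈ -706.17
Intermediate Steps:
Function('b')(u) = Add(-5, Pow(u, Rational(3, 2))) (Function('b')(u) = Add(-5, Mul(u, Pow(u, Rational(1, 2)))) = Add(-5, Pow(u, Rational(3, 2))))
Function('Q')(y) = Mul(-5, Pow(y, Rational(1, 2))) (Function('Q')(y) = Mul(Add(-5, Pow(0, Rational(3, 2))), Pow(y, Rational(1, 2))) = Mul(Add(-5, 0), Pow(y, Rational(1, 2))) = Mul(-5, Pow(y, Rational(1, 2))))
Add(Mul(Function('Q')(13), 42), 51) = Add(Mul(Mul(-5, Pow(13, Rational(1, 2))), 42), 51) = Add(Mul(-210, Pow(13, Rational(1, 2))), 51) = Add(51, Mul(-210, Pow(13, Rational(1, 2))))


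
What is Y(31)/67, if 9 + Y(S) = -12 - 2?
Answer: -23/67 ≈ -0.34328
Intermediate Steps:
Y(S) = -23 (Y(S) = -9 + (-12 - 2) = -9 - 14 = -23)
Y(31)/67 = -23/67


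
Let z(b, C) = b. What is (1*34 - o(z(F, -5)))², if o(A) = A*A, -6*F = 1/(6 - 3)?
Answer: 121330225/104976 ≈ 1155.8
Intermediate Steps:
F = -1/18 (F = -1/(6*(6 - 3)) = -⅙/3 = -⅙*⅓ = -1/18 ≈ -0.055556)
o(A) = A²
(1*34 - o(z(F, -5)))² = (1*34 - (-1/18)²)² = (34 - 1*1/324)² = (34 - 1/324)² = (11015/324)² = 121330225/104976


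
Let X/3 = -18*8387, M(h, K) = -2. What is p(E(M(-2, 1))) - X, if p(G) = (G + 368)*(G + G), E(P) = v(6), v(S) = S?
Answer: 457386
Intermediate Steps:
E(P) = 6
X = -452898 (X = 3*(-18*8387) = 3*(-150966) = -452898)
p(G) = 2*G*(368 + G) (p(G) = (368 + G)*(2*G) = 2*G*(368 + G))
p(E(M(-2, 1))) - X = 2*6*(368 + 6) - 1*(-452898) = 2*6*374 + 452898 = 4488 + 452898 = 457386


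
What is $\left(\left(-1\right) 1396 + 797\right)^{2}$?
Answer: $358801$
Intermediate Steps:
$\left(\left(-1\right) 1396 + 797\right)^{2} = \left(-1396 + 797\right)^{2} = \left(-599\right)^{2} = 358801$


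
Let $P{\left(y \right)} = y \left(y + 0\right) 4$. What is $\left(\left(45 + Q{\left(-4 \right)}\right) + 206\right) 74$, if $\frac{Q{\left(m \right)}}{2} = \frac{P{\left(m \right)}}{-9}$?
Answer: $\frac{157694}{9} \approx 17522.0$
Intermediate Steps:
$P{\left(y \right)} = 4 y^{2}$ ($P{\left(y \right)} = y y 4 = y^{2} \cdot 4 = 4 y^{2}$)
$Q{\left(m \right)} = - \frac{8 m^{2}}{9}$ ($Q{\left(m \right)} = 2 \frac{4 m^{2}}{-9} = 2 \cdot 4 m^{2} \left(- \frac{1}{9}\right) = 2 \left(- \frac{4 m^{2}}{9}\right) = - \frac{8 m^{2}}{9}$)
$\left(\left(45 + Q{\left(-4 \right)}\right) + 206\right) 74 = \left(\left(45 - \frac{8 \left(-4\right)^{2}}{9}\right) + 206\right) 74 = \left(\left(45 - \frac{128}{9}\right) + 206\right) 74 = \left(\frac{277}{9} + 206\right) 74 = \frac{2131}{9} \cdot 74 = \frac{157694}{9}$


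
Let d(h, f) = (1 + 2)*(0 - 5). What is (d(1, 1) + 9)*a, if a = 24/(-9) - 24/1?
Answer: 160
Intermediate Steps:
a = -80/3 (a = 24*(-1/9) - 24*1 = -8/3 - 24 = -80/3 ≈ -26.667)
d(h, f) = -15 (d(h, f) = 3*(-5) = -15)
(d(1, 1) + 9)*a = (-15 + 9)*(-80/3) = -6*(-80/3) = 160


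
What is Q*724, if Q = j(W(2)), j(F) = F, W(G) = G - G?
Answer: 0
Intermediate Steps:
W(G) = 0
Q = 0
Q*724 = 0*724 = 0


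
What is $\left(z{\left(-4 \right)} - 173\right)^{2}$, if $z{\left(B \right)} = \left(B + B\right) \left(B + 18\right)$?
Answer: $81225$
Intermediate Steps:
$z{\left(B \right)} = 2 B \left(18 + B\right)$
$\left(z{\left(-4 \right)} - 173\right)^{2} = \left(2 \left(-4\right) \left(18 - 4\right) - 173\right)^{2} = \left(2 \left(-4\right) 14 - 173\right)^{2} = \left(-112 - 173\right)^{2} = \left(-285\right)^{2} = 81225$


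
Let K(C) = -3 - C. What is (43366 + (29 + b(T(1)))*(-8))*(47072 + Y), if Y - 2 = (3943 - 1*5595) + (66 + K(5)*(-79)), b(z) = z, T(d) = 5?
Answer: 1987495280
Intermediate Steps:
Y = -952 (Y = 2 + ((3943 - 1*5595) + (66 + (-3 - 1*5)*(-79))) = 2 + ((3943 - 5595) + (66 + (-3 - 5)*(-79))) = 2 + (-1652 + (66 - 8*(-79))) = 2 + (-1652 + (66 + 632)) = 2 + (-1652 + 698) = 2 - 954 = -952)
(43366 + (29 + b(T(1)))*(-8))*(47072 + Y) = (43366 + (29 + 5)*(-8))*(47072 - 952) = (43366 + 34*(-8))*46120 = (43366 - 272)*46120 = 43094*46120 = 1987495280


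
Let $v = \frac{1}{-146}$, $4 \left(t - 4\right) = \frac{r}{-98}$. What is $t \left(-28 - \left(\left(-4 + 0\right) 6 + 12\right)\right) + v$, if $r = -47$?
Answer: $- \frac{471629}{7154} \approx -65.925$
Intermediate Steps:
$t = \frac{1615}{392}$ ($t = 4 + \frac{\left(-47\right) \frac{1}{-98}}{4} = 4 + \frac{\left(-47\right) \left(- \frac{1}{98}\right)}{4} = 4 + \frac{1}{4} \cdot \frac{47}{98} = 4 + \frac{47}{392} = \frac{1615}{392} \approx 4.1199$)
$v = - \frac{1}{146} \approx -0.0068493$
$t \left(-28 - \left(\left(-4 + 0\right) 6 + 12\right)\right) + v = \frac{1615 \left(-28 - \left(\left(-4 + 0\right) 6 + 12\right)\right)}{392} - \frac{1}{146} = \frac{1615 \left(-28 - \left(\left(-4\right) 6 + 12\right)\right)}{392} - \frac{1}{146} = \frac{1615 \left(-28 - \left(-24 + 12\right)\right)}{392} - \frac{1}{146} = \frac{1615 \left(-28 - -12\right)}{392} - \frac{1}{146} = \frac{1615 \left(-28 + 12\right)}{392} - \frac{1}{146} = \frac{1615}{392} \left(-16\right) - \frac{1}{146} = - \frac{3230}{49} - \frac{1}{146} = - \frac{471629}{7154}$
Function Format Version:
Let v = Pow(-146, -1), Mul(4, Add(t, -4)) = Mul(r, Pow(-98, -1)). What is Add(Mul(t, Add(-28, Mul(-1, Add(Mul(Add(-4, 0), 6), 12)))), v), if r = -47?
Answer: Rational(-471629, 7154) ≈ -65.925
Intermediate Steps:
t = Rational(1615, 392) (t = Add(4, Mul(Rational(1, 4), Mul(-47, Pow(-98, -1)))) = Add(4, Mul(Rational(1, 4), Mul(-47, Rational(-1, 98)))) = Add(4, Mul(Rational(1, 4), Rational(47, 98))) = Add(4, Rational(47, 392)) = Rational(1615, 392) ≈ 4.1199)
v = Rational(-1, 146) ≈ -0.0068493
Add(Mul(t, Add(-28, Mul(-1, Add(Mul(Add(-4, 0), 6), 12)))), v) = Add(Mul(Rational(1615, 392), Add(-28, Mul(-1, Add(Mul(Add(-4, 0), 6), 12)))), Rational(-1, 146)) = Add(Mul(Rational(1615, 392), Add(-28, Mul(-1, Add(Mul(-4, 6), 12)))), Rational(-1, 146)) = Add(Mul(Rational(1615, 392), Add(-28, Mul(-1, Add(-24, 12)))), Rational(-1, 146)) = Add(Mul(Rational(1615, 392), Add(-28, Mul(-1, -12))), Rational(-1, 146)) = Add(Mul(Rational(1615, 392), Add(-28, 12)), Rational(-1, 146)) = Add(Mul(Rational(1615, 392), -16), Rational(-1, 146)) = Add(Rational(-3230, 49), Rational(-1, 146)) = Rational(-471629, 7154)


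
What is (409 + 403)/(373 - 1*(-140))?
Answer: 812/513 ≈ 1.5828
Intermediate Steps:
(409 + 403)/(373 - 1*(-140)) = 812/(373 + 140) = 812/513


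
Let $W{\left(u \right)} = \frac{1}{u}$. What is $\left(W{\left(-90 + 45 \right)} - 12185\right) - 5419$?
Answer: $- \frac{792181}{45} \approx -17604.0$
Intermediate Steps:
$\left(W{\left(-90 + 45 \right)} - 12185\right) - 5419 = \left(\frac{1}{-90 + 45} - 12185\right) - 5419 = \left(\frac{1}{-45} - 12185\right) - 5419 = \left(- \frac{1}{45} - 12185\right) - 5419 = - \frac{548326}{45} - 5419 = - \frac{792181}{45}$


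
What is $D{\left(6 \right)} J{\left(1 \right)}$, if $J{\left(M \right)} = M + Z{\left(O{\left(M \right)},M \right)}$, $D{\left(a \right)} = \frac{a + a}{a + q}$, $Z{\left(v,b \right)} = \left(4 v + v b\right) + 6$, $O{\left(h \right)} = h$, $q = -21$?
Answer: $- \frac{48}{5} \approx -9.6$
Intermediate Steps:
$Z{\left(v,b \right)} = 6 + 4 v + b v$ ($Z{\left(v,b \right)} = \left(4 v + b v\right) + 6 = 6 + 4 v + b v$)
$D{\left(a \right)} = \frac{2 a}{-21 + a}$ ($D{\left(a \right)} = \frac{a + a}{a - 21} = \frac{2 a}{-21 + a}$)
$J{\left(M \right)} = 6 + M^{2} + 5 M$ ($J{\left(M \right)} = M + \left(6 + 4 M + M M\right) = M + \left(6 + 4 M + M^{2}\right) = M + \left(6 + M^{2} + 4 M\right) = 6 + M^{2} + 5 M$)
$D{\left(6 \right)} J{\left(1 \right)} = 2 \cdot 6 \frac{1}{-21 + 6} \left(6 + 1^{2} + 5 \cdot 1\right) = 2 \cdot 6 \frac{1}{-15} \left(6 + 1 + 5\right) = 2 \cdot 6 \left(- \frac{1}{15}\right) 12 = \left(- \frac{4}{5}\right) 12 = - \frac{48}{5}$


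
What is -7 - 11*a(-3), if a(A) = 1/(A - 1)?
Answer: -17/4 ≈ -4.2500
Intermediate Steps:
a(A) = 1/(-1 + A)
-7 - 11*a(-3) = -7 - 11/(-1 - 3) = -7 - 11/(-4) = -7 - 11*(-¼) = -7 + 11/4 = -17/4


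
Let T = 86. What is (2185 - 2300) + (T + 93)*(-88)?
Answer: -15867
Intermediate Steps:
(2185 - 2300) + (T + 93)*(-88) = (2185 - 2300) + (86 + 93)*(-88) = -115 + 179*(-88) = -115 - 15752 = -15867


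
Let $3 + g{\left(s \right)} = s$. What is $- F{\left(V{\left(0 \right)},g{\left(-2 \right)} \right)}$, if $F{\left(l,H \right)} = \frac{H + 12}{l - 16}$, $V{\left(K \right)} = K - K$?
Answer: $\frac{7}{16} \approx 0.4375$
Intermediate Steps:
$V{\left(K \right)} = 0$
$g{\left(s \right)} = -3 + s$
$F{\left(l,H \right)} = \frac{12 + H}{-16 + l}$
$- F{\left(V{\left(0 \right)},g{\left(-2 \right)} \right)} = - \frac{12 - 5}{-16 + 0} = - \frac{12 - 5}{-16} = - \frac{\left(-1\right) 7}{16} = \left(-1\right) \left(- \frac{7}{16}\right) = \frac{7}{16}$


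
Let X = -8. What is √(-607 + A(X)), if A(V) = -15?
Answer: I*√622 ≈ 24.94*I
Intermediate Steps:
√(-607 + A(X)) = √(-607 - 15) = √(-622) = I*√622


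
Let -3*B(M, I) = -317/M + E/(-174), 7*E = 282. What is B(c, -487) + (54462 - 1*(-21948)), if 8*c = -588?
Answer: 977190091/12789 ≈ 76409.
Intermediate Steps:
E = 282/7 (E = (⅐)*282 = 282/7 ≈ 40.286)
c = -147/2 (c = (⅛)*(-588) = -147/2 ≈ -73.500)
B(M, I) = 47/609 + 317/(3*M) (B(M, I) = -(-317/M + (282/7)/(-174))/3 = -(-317/M + (282/7)*(-1/174))/3 = -(-317/M - 47/203)/3 = -(-47/203 - 317/M)/3 = 47/609 + 317/(3*M))
B(c, -487) + (54462 - 1*(-21948)) = (64351 + 47*(-147/2))/(609*(-147/2)) + (54462 - 1*(-21948)) = (1/609)*(-2/147)*(64351 - 6909/2) + (54462 + 21948) = (1/609)*(-2/147)*(121793/2) + 76410 = -17399/12789 + 76410 = 977190091/12789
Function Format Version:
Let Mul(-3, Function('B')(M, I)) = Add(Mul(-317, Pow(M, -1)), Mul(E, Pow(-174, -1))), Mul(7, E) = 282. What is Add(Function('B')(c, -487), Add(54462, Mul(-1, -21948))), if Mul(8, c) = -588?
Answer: Rational(977190091, 12789) ≈ 76409.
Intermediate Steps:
E = Rational(282, 7) (E = Mul(Rational(1, 7), 282) = Rational(282, 7) ≈ 40.286)
c = Rational(-147, 2) (c = Mul(Rational(1, 8), -588) = Rational(-147, 2) ≈ -73.500)
Function('B')(M, I) = Add(Rational(47, 609), Mul(Rational(317, 3), Pow(M, -1))) (Function('B')(M, I) = Mul(Rational(-1, 3), Add(Mul(-317, Pow(M, -1)), Mul(Rational(282, 7), Pow(-174, -1)))) = Mul(Rational(-1, 3), Add(Mul(-317, Pow(M, -1)), Mul(Rational(282, 7), Rational(-1, 174)))) = Mul(Rational(-1, 3), Add(Mul(-317, Pow(M, -1)), Rational(-47, 203))) = Mul(Rational(-1, 3), Add(Rational(-47, 203), Mul(-317, Pow(M, -1)))) = Add(Rational(47, 609), Mul(Rational(317, 3), Pow(M, -1))))
Add(Function('B')(c, -487), Add(54462, Mul(-1, -21948))) = Add(Mul(Rational(1, 609), Pow(Rational(-147, 2), -1), Add(64351, Mul(47, Rational(-147, 2)))), Add(54462, Mul(-1, -21948))) = Add(Mul(Rational(1, 609), Rational(-2, 147), Add(64351, Rational(-6909, 2))), Add(54462, 21948)) = Add(Mul(Rational(1, 609), Rational(-2, 147), Rational(121793, 2)), 76410) = Add(Rational(-17399, 12789), 76410) = Rational(977190091, 12789)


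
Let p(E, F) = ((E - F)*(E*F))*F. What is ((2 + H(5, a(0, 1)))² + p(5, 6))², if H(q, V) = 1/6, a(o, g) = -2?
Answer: 39828721/1296 ≈ 30732.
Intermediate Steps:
H(q, V) = ⅙
p(E, F) = E*F²*(E - F) (p(E, F) = (E*F*(E - F))*F = E*F²*(E - F))
((2 + H(5, a(0, 1)))² + p(5, 6))² = ((2 + ⅙)² + 5*6²*(5 - 1*6))² = ((13/6)² + 5*36*(5 - 6))² = (169/36 + 5*36*(-1))² = (169/36 - 180)² = (-6311/36)² = 39828721/1296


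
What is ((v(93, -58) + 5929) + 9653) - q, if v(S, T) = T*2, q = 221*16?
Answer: 11930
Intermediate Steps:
q = 3536
v(S, T) = 2*T
((v(93, -58) + 5929) + 9653) - q = ((2*(-58) + 5929) + 9653) - 1*3536 = ((-116 + 5929) + 9653) - 3536 = (5813 + 9653) - 3536 = 15466 - 3536 = 11930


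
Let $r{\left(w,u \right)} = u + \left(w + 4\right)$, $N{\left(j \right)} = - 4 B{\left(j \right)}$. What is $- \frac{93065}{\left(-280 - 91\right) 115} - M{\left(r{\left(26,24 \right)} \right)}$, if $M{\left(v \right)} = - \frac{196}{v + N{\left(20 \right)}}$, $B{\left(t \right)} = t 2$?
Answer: $\frac{405}{1219} \approx 0.33224$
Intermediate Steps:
$B{\left(t \right)} = 2 t$
$N{\left(j \right)} = - 8 j$ ($N{\left(j \right)} = - 4 \cdot 2 j = - 8 j$)
$r{\left(w,u \right)} = 4 + u + w$ ($r{\left(w,u \right)} = u + \left(4 + w\right) = 4 + u + w$)
$M{\left(v \right)} = - \frac{196}{-160 + v}$ ($M{\left(v \right)} = - \frac{196}{v - 160} = - \frac{196}{-160 + v}$)
$- \frac{93065}{\left(-280 - 91\right) 115} - M{\left(r{\left(26,24 \right)} \right)} = - \frac{93065}{\left(-280 - 91\right) 115} - - \frac{196}{-160 + \left(4 + 24 + 26\right)} = - \frac{93065}{\left(-371\right) 115} - - \frac{196}{-160 + 54} = - \frac{93065}{-42665} - - \frac{196}{-106} = \left(-93065\right) \left(- \frac{1}{42665}\right) - \left(-196\right) \left(- \frac{1}{106}\right) = \frac{2659}{1219} - \frac{98}{53} = \frac{405}{1219}$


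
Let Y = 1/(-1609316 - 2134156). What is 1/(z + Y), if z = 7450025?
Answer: 3743472/27888959986799 ≈ 1.3423e-7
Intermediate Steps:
Y = -1/3743472 (Y = 1/(-3743472) = -1/3743472 ≈ -2.6713e-7)
1/(z + Y) = 1/(7450025 - 1/3743472) = 1/(27888959986799/3743472) = 3743472/27888959986799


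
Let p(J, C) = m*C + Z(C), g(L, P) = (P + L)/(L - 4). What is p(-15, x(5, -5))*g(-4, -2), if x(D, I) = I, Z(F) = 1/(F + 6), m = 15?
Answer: -111/2 ≈ -55.500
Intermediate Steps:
Z(F) = 1/(6 + F)
g(L, P) = (L + P)/(-4 + L)
p(J, C) = 1/(6 + C) + 15*C (p(J, C) = 15*C + 1/(6 + C) = 1/(6 + C) + 15*C)
p(-15, x(5, -5))*g(-4, -2) = ((1 + 15*(-5)*(6 - 5))/(6 - 5))*((-4 - 2)/(-4 - 4)) = ((1 + 15*(-5)*1)/1)*(-6/(-8)) = (1*(1 - 75))*(-⅛*(-6)) = (1*(-74))*(¾) = -74*¾ = -111/2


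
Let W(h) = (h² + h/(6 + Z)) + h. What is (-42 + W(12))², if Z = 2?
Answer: 53361/4 ≈ 13340.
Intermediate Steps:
W(h) = h² + 9*h/8 (W(h) = (h² + h/(6 + 2)) + h = (h² + h/8) + h = h² + 9*h/8)
(-42 + W(12))² = (-42 + (⅛)*12*(9 + 8*12))² = (-42 + (⅛)*12*(9 + 96))² = (-42 + (⅛)*12*105)² = (-42 + 315/2)² = (231/2)² = 53361/4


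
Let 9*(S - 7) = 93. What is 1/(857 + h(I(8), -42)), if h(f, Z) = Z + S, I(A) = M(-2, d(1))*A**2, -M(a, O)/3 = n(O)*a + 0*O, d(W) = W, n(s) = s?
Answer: 3/2497 ≈ 0.0012014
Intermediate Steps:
S = 52/3 (S = 7 + (1/9)*93 = 7 + 31/3 = 52/3 ≈ 17.333)
M(a, O) = -3*O*a (M(a, O) = -3*(O*a + 0*O) = -3*(O*a + 0) = -3*O*a)
I(A) = 6*A**2 (I(A) = (-3*1*(-2))*A**2 = 6*A**2)
h(f, Z) = 52/3 + Z (h(f, Z) = Z + 52/3 = 52/3 + Z)
1/(857 + h(I(8), -42)) = 1/(857 + (52/3 - 42)) = 1/(857 - 74/3) = 1/(2497/3) = 3/2497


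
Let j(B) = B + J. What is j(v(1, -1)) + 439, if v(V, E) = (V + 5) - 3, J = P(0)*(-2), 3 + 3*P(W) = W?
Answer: 444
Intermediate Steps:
P(W) = -1 + W/3
J = 2 (J = (-1 + (⅓)*0)*(-2) = (-1 + 0)*(-2) = -1*(-2) = 2)
v(V, E) = 2 + V (v(V, E) = (5 + V) - 3 = 2 + V)
j(B) = 2 + B (j(B) = B + 2 = 2 + B)
j(v(1, -1)) + 439 = (2 + (2 + 1)) + 439 = (2 + 3) + 439 = 5 + 439 = 444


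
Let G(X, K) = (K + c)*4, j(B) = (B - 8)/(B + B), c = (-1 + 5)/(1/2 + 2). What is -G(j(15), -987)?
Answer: 19708/5 ≈ 3941.6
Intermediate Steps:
c = 8/5 (c = 4/(½ + 2) = 4/(5/2) = 4*(⅖) = 8/5 ≈ 1.6000)
j(B) = (-8 + B)/(2*B) (j(B) = (-8 + B)/((2*B)) = (-8 + B)*(1/(2*B)) = (-8 + B)/(2*B))
G(X, K) = 32/5 + 4*K (G(X, K) = (K + 8/5)*4 = (8/5 + K)*4 = 32/5 + 4*K)
-G(j(15), -987) = -(32/5 + 4*(-987)) = -(32/5 - 3948) = -1*(-19708/5) = 19708/5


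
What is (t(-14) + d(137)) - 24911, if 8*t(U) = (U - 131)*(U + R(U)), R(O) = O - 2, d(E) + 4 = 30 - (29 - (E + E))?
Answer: -96385/4 ≈ -24096.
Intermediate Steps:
d(E) = -3 + 2*E (d(E) = -4 + (30 - (29 - (E + E))) = -4 + (30 - (29 - 2*E)) = -4 + (30 + (-29 + 2*E)) = -4 + (1 + 2*E) = -3 + 2*E)
R(O) = -2 + O
t(U) = (-131 + U)*(-2 + 2*U)/8 (t(U) = ((U - 131)*(U + (-2 + U)))/8 = ((-131 + U)*(-2 + 2*U))/8 = (-131 + U)*(-2 + 2*U)/8)
(t(-14) + d(137)) - 24911 = ((131/4 - 33*(-14) + (¼)*(-14)²) + (-3 + 2*137)) - 24911 = ((131/4 + 462 + (¼)*196) + (-3 + 274)) - 24911 = ((131/4 + 462 + 49) + 271) - 24911 = (2175/4 + 271) - 24911 = 3259/4 - 24911 = -96385/4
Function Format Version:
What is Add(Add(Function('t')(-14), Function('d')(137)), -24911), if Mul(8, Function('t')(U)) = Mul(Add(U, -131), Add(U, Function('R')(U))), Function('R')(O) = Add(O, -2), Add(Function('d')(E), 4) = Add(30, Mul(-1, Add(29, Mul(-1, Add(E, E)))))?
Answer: Rational(-96385, 4) ≈ -24096.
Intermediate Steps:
Function('d')(E) = Add(-3, Mul(2, E)) (Function('d')(E) = Add(-4, Add(30, Mul(-1, Add(29, Mul(-1, Add(E, E)))))) = Add(-4, Add(30, Mul(-1, Add(29, Mul(-1, Mul(2, E)))))) = Add(-4, Add(30, Mul(-1, Add(29, Mul(-2, E))))) = Add(-4, Add(30, Add(-29, Mul(2, E)))) = Add(-4, Add(1, Mul(2, E))) = Add(-3, Mul(2, E)))
Function('R')(O) = Add(-2, O)
Function('t')(U) = Mul(Rational(1, 8), Add(-131, U), Add(-2, Mul(2, U))) (Function('t')(U) = Mul(Rational(1, 8), Mul(Add(U, -131), Add(U, Add(-2, U)))) = Mul(Rational(1, 8), Mul(Add(-131, U), Add(-2, Mul(2, U)))) = Mul(Rational(1, 8), Add(-131, U), Add(-2, Mul(2, U))))
Add(Add(Function('t')(-14), Function('d')(137)), -24911) = Add(Add(Add(Rational(131, 4), Mul(-33, -14), Mul(Rational(1, 4), Pow(-14, 2))), Add(-3, Mul(2, 137))), -24911) = Add(Add(Add(Rational(131, 4), 462, Mul(Rational(1, 4), 196)), Add(-3, 274)), -24911) = Add(Add(Add(Rational(131, 4), 462, 49), 271), -24911) = Add(Add(Rational(2175, 4), 271), -24911) = Add(Rational(3259, 4), -24911) = Rational(-96385, 4)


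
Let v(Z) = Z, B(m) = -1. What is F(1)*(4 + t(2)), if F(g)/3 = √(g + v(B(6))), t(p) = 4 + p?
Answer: 0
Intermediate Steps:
F(g) = 3*√(-1 + g) (F(g) = 3*√(g - 1) = 3*√(-1 + g))
F(1)*(4 + t(2)) = (3*√(-1 + 1))*(4 + (4 + 2)) = (3*√0)*(4 + 6) = (3*0)*10 = 0*10 = 0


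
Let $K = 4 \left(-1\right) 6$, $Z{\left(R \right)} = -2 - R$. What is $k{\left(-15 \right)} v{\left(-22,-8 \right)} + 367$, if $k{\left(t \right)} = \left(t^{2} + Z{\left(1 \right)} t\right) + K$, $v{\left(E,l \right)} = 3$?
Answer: $1105$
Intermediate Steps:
$K = -24$ ($K = \left(-4\right) 6 = -24$)
$k{\left(t \right)} = -24 + t^{2} - 3 t$ ($k{\left(t \right)} = \left(t^{2} + \left(-2 - 1\right) t\right) - 24 = \left(t^{2} - 3 t\right) - 24 = -24 + t^{2} - 3 t$)
$k{\left(-15 \right)} v{\left(-22,-8 \right)} + 367 = \left(-24 + \left(-15\right)^{2} - -45\right) 3 + 367 = \left(-24 + 225 + 45\right) 3 + 367 = 246 \cdot 3 + 367 = 738 + 367 = 1105$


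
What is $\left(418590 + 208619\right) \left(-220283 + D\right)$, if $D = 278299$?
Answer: $36388157344$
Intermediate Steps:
$\left(418590 + 208619\right) \left(-220283 + D\right) = \left(418590 + 208619\right) \left(-220283 + 278299\right) = 627209 \cdot 58016 = 36388157344$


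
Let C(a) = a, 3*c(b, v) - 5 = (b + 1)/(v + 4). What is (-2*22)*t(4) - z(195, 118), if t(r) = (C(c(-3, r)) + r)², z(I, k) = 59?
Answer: -51503/36 ≈ -1430.6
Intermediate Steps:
c(b, v) = 5/3 + (1 + b)/(3*(4 + v)) (c(b, v) = 5/3 + ((b + 1)/(v + 4))/3 = 5/3 + ((1 + b)/(4 + v))/3 = 5/3 + (1 + b)/(3*(4 + v)))
t(r) = (r + (18 + 5*r)/(3*(4 + r)))² (t(r) = ((21 - 3 + 5*r)/(3*(4 + r)) + r)² = ((18 + 5*r)/(3*(4 + r)) + r)² = (r + (18 + 5*r)/(3*(4 + r)))²)
(-2*22)*t(4) - z(195, 118) = (-2*22)*((18 + 3*4² + 17*4)²/(9*(4 + 4)²)) - 1*59 = -44*(18 + 3*16 + 68)²/(9*8²) - 59 = -44*(18 + 48 + 68)²/(9*64) - 59 = -44*134²/(9*64) - 59 = -44*17956/(9*64) - 59 = -44*4489/144 - 59 = -49379/36 - 59 = -51503/36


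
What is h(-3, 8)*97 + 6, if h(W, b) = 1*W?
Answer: -285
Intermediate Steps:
h(W, b) = W
h(-3, 8)*97 + 6 = -3*97 + 6 = -291 + 6 = -285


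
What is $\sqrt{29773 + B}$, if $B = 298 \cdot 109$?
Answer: $\sqrt{62255} \approx 249.51$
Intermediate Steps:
$B = 32482$
$\sqrt{29773 + B} = \sqrt{29773 + 32482} = \sqrt{62255}$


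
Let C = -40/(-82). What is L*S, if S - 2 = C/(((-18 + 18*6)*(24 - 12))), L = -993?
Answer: -1465999/738 ≈ -1986.4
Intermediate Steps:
C = 20/41 (C = -40*(-1/82) = 20/41 ≈ 0.48780)
S = 4429/2214 (S = 2 + 20/(41*(((-18 + 18*6)*(24 - 12)))) = 2 + 20/(41*(((-18 + 108)*12))) = 2 + 20/(41*((90*12))) = 2 + (20/41)/1080 = 2 + (20/41)*(1/1080) = 2 + 1/2214 = 4429/2214 ≈ 2.0005)
L*S = -993*4429/2214 = -1465999/738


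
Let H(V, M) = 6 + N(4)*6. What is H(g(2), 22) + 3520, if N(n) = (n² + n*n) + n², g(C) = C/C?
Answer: 3814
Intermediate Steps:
g(C) = 1
N(n) = 3*n² (N(n) = (n² + n²) + n² = 2*n² + n² = 3*n²)
H(V, M) = 294 (H(V, M) = 6 + (3*4²)*6 = 6 + (3*16)*6 = 6 + 48*6 = 6 + 288 = 294)
H(g(2), 22) + 3520 = 294 + 3520 = 3814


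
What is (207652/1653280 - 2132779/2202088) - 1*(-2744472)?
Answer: 156120444562097349/56885438260 ≈ 2.7445e+6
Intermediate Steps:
(207652/1653280 - 2132779/2202088) - 1*(-2744472) = (207652*(1/1653280) - 2132779*1/2202088) + 2744472 = (51913/413320 - 2132779/2202088) + 2744472 = -47950201371/56885438260 + 2744472 = 156120444562097349/56885438260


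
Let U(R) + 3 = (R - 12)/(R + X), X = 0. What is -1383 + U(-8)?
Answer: -2767/2 ≈ -1383.5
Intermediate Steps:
U(R) = -3 + (-12 + R)/R (U(R) = -3 + (R - 12)/(R + 0) = -3 + (-12 + R)/R)
-1383 + U(-8) = -1383 + (-2 - 12/(-8)) = -1383 + (-2 - 12*(-1/8)) = -1383 + (-2 + 3/2) = -1383 - 1/2 = -2767/2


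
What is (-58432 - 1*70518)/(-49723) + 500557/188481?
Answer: 49193820661/9371840763 ≈ 5.2491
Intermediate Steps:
(-58432 - 1*70518)/(-49723) + 500557/188481 = (-58432 - 70518)*(-1/49723) + 500557*(1/188481) = -128950*(-1/49723) + 500557/188481 = 128950/49723 + 500557/188481 = 49193820661/9371840763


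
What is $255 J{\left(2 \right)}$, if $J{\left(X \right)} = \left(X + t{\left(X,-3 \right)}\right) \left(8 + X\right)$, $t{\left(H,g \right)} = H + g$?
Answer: $2550$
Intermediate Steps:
$J{\left(X \right)} = \left(-3 + 2 X\right) \left(8 + X\right)$ ($J{\left(X \right)} = \left(X + \left(X - 3\right)\right) \left(8 + X\right) = \left(X + \left(-3 + X\right)\right) \left(8 + X\right) = \left(-3 + 2 X\right) \left(8 + X\right)$)
$255 J{\left(2 \right)} = 255 \left(-24 + 2 \cdot 2^{2} + 13 \cdot 2\right) = 255 \left(-24 + 2 \cdot 4 + 26\right) = 255 \left(-24 + 8 + 26\right) = 255 \cdot 10 = 2550$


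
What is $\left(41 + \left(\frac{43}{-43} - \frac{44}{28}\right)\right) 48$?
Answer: $\frac{12912}{7} \approx 1844.6$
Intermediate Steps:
$\left(41 + \left(\frac{43}{-43} - \frac{44}{28}\right)\right) 48 = \left(41 + \left(43 \left(- \frac{1}{43}\right) - \frac{11}{7}\right)\right) 48 = \left(41 - \frac{18}{7}\right) 48 = \frac{269}{7} \cdot 48 = \frac{12912}{7}$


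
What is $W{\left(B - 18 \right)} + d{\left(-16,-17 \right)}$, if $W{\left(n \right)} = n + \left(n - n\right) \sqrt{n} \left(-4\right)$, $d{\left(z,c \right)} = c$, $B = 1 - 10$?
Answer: $-44$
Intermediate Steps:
$B = -9$ ($B = 1 - 10 = -9$)
$W{\left(n \right)} = n$ ($W{\left(n \right)} = n + 0 \sqrt{n} \left(-4\right) = n + 0 \left(-4\right) = n + 0 = n$)
$W{\left(B - 18 \right)} + d{\left(-16,-17 \right)} = \left(-9 - 18\right) - 17 = -27 - 17 = -44$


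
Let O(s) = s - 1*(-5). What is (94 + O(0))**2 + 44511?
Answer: 54312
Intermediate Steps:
O(s) = 5 + s (O(s) = s + 5 = 5 + s)
(94 + O(0))**2 + 44511 = (94 + (5 + 0))**2 + 44511 = (94 + 5)**2 + 44511 = 99**2 + 44511 = 9801 + 44511 = 54312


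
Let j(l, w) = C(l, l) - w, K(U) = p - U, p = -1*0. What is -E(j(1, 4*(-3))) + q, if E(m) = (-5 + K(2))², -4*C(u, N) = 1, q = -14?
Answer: -63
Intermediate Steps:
C(u, N) = -¼ (C(u, N) = -¼*1 = -¼)
p = 0
K(U) = -U (K(U) = 0 - U = -U)
j(l, w) = -¼ - w
E(m) = 49 (E(m) = (-5 - 1*2)² = (-5 - 2)² = (-7)² = 49)
-E(j(1, 4*(-3))) + q = -1*49 - 14 = -49 - 14 = -63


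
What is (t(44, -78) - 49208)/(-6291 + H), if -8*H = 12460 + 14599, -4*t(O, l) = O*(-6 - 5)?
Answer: 392696/77387 ≈ 5.0744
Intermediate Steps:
t(O, l) = 11*O/4 (t(O, l) = -O*(-6 - 5)/4 = -O*(-11)/4 = -(-11)*O/4 = 11*O/4)
H = -27059/8 (H = -(12460 + 14599)/8 = -1/8*27059 = -27059/8 ≈ -3382.4)
(t(44, -78) - 49208)/(-6291 + H) = ((11/4)*44 - 49208)/(-6291 - 27059/8) = (121 - 49208)/(-77387/8) = -49087*(-8/77387) = 392696/77387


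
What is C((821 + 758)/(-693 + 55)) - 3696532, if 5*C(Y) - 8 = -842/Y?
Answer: -29183570312/7895 ≈ -3.6965e+6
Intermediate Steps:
C(Y) = 8/5 - 842/(5*Y) (C(Y) = 8/5 + (-842/Y)/5 = 8/5 - 842/(5*Y))
C((821 + 758)/(-693 + 55)) - 3696532 = 2*(-421 + 4*((821 + 758)/(-693 + 55)))/(5*(((821 + 758)/(-693 + 55)))) - 3696532 = 2*(-421 + 4*(1579/(-638)))/(5*((1579/(-638)))) - 3696532 = 2*(-421 + 4*(1579*(-1/638)))/(5*((1579*(-1/638)))) - 3696532 = 2*(-421 + 4*(-1579/638))/(5*(-1579/638)) - 3696532 = (⅖)*(-638/1579)*(-421 - 3158/319) - 3696532 = (⅖)*(-638/1579)*(-137457/319) - 3696532 = 549828/7895 - 3696532 = -29183570312/7895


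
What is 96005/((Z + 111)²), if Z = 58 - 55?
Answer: 96005/12996 ≈ 7.3873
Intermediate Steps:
Z = 3
96005/((Z + 111)²) = 96005/((3 + 111)²) = 96005/(114²) = 96005/12996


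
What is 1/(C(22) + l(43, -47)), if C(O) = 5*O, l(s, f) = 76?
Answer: 1/186 ≈ 0.0053763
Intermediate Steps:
1/(C(22) + l(43, -47)) = 1/(5*22 + 76) = 1/(110 + 76) = 1/186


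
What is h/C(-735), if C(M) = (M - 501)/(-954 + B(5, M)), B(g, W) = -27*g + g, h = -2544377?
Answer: -689526167/309 ≈ -2.2315e+6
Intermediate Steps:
B(g, W) = -26*g
C(M) = 501/1084 - M/1084 (C(M) = (M - 501)/(-954 - 26*5) = (-501 + M)/(-954 - 130) = (-501 + M)/(-1084) = (-501 + M)*(-1/1084) = 501/1084 - M/1084)
h/C(-735) = -2544377/(501/1084 - 1/1084*(-735)) = -2544377/(501/1084 + 735/1084) = -2544377/309/271 = -2544377*271/309 = -689526167/309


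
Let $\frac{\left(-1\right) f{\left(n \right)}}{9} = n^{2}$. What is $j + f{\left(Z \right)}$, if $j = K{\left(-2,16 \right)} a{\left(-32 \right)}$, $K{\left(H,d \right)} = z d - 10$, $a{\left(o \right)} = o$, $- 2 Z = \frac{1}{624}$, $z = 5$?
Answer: $- \frac{387645441}{173056} \approx -2240.0$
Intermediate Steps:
$Z = - \frac{1}{1248}$ ($Z = - \frac{1}{2 \cdot 624} = \left(- \frac{1}{2}\right) \frac{1}{624} = - \frac{1}{1248} \approx -0.00080128$)
$K{\left(H,d \right)} = -10 + 5 d$ ($K{\left(H,d \right)} = 5 d - 10 = -10 + 5 d$)
$f{\left(n \right)} = - 9 n^{2}$
$j = -2240$ ($j = \left(-10 + 5 \cdot 16\right) \left(-32\right) = \left(-10 + 80\right) \left(-32\right) = 70 \left(-32\right) = -2240$)
$j + f{\left(Z \right)} = -2240 - 9 \left(- \frac{1}{1248}\right)^{2} = -2240 - \frac{1}{173056} = - \frac{387645441}{173056}$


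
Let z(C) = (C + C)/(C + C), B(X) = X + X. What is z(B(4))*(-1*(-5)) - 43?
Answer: -38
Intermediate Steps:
B(X) = 2*X
z(C) = 1 (z(C) = (2*C)/((2*C)) = (2*C)*(1/(2*C)) = 1)
z(B(4))*(-1*(-5)) - 43 = 1*(-1*(-5)) - 43 = 1*5 - 43 = 5 - 43 = -38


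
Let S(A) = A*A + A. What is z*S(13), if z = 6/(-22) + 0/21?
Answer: -546/11 ≈ -49.636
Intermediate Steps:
z = -3/11 (z = 6*(-1/22) + 0*(1/21) = -3/11 + 0 = -3/11 ≈ -0.27273)
S(A) = A + A² (S(A) = A² + A = A + A²)
z*S(13) = -39*(1 + 13)/11 = -39*14/11 = -3/11*182 = -546/11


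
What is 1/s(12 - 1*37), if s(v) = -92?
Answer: -1/92 ≈ -0.010870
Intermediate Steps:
1/s(12 - 1*37) = 1/(-92) = -1/92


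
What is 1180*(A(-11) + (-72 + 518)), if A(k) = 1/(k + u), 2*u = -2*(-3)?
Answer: 1052265/2 ≈ 5.2613e+5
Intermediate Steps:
u = 3 (u = (-2*(-3))/2 = (½)*6 = 3)
A(k) = 1/(3 + k) (A(k) = 1/(k + 3) = 1/(3 + k))
1180*(A(-11) + (-72 + 518)) = 1180*(1/(3 - 11) + (-72 + 518)) = 1180*(1/(-8) + 446) = 1180*(-⅛ + 446) = 1180*(3567/8) = 1052265/2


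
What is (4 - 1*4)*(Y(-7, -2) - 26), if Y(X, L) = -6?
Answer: 0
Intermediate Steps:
(4 - 1*4)*(Y(-7, -2) - 26) = (4 - 1*4)*(-6 - 26) = (4 - 4)*(-32) = 0*(-32) = 0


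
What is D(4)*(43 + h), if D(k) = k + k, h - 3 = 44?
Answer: 720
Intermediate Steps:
h = 47 (h = 3 + 44 = 47)
D(k) = 2*k
D(4)*(43 + h) = (2*4)*(43 + 47) = 8*90 = 720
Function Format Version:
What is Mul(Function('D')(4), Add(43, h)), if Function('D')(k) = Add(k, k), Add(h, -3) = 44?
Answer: 720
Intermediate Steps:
h = 47 (h = Add(3, 44) = 47)
Function('D')(k) = Mul(2, k)
Mul(Function('D')(4), Add(43, h)) = Mul(Mul(2, 4), Add(43, 47)) = Mul(8, 90) = 720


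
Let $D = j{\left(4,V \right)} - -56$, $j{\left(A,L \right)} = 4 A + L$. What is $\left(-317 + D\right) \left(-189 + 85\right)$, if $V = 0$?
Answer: $25480$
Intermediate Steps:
$j{\left(A,L \right)} = L + 4 A$
$D = 72$ ($D = \left(0 + 4 \cdot 4\right) - -56 = \left(0 + 16\right) + 56 = 16 + 56 = 72$)
$\left(-317 + D\right) \left(-189 + 85\right) = \left(-317 + 72\right) \left(-189 + 85\right) = \left(-245\right) \left(-104\right) = 25480$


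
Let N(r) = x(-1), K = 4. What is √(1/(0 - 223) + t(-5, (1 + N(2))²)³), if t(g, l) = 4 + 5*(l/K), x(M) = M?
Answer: √3182433/223 ≈ 7.9997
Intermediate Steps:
N(r) = -1
t(g, l) = 4 + 5*l/4 (t(g, l) = 4 + 5*(l/4) = 4 + 5*l/4)
√(1/(0 - 223) + t(-5, (1 + N(2))²)³) = √(1/(0 - 223) + (4 + 5*(1 - 1)²/4)³) = √(1/(-223) + (4 + (5/4)*0²)³) = √(-1/223 + (4 + (5/4)*0)³) = √(-1/223 + (4 + 0)³) = √(-1/223 + 4³) = √(-1/223 + 64) = √(14271/223) = √3182433/223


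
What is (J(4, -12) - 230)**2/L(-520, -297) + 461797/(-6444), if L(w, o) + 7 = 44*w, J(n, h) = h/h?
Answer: -1211897527/16387092 ≈ -73.954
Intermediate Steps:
J(n, h) = 1
L(w, o) = -7 + 44*w
(J(4, -12) - 230)**2/L(-520, -297) + 461797/(-6444) = (1 - 230)**2/(-7 + 44*(-520)) + 461797/(-6444) = (-229)**2/(-7 - 22880) + 461797*(-1/6444) = 52441/(-22887) - 461797/6444 = 52441*(-1/22887) - 461797/6444 = -52441/22887 - 461797/6444 = -1211897527/16387092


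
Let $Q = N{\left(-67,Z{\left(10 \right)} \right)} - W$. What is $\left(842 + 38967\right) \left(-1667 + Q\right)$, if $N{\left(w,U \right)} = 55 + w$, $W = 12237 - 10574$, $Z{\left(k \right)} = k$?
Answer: $-133041678$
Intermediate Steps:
$W = 1663$ ($W = 12237 - 10574 = 1663$)
$Q = -1675$ ($Q = \left(55 - 67\right) - 1663 = -12 - 1663 = -1675$)
$\left(842 + 38967\right) \left(-1667 + Q\right) = \left(842 + 38967\right) \left(-1667 - 1675\right) = 39809 \left(-3342\right) = -133041678$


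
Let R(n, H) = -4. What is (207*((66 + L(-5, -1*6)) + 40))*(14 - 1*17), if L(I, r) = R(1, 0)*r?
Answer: -80730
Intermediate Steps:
L(I, r) = -4*r
(207*((66 + L(-5, -1*6)) + 40))*(14 - 1*17) = (207*((66 - (-4)*6) + 40))*(14 - 1*17) = (207*((66 - 4*(-6)) + 40))*(14 - 17) = (207*((66 + 24) + 40))*(-3) = (207*(90 + 40))*(-3) = (207*130)*(-3) = 26910*(-3) = -80730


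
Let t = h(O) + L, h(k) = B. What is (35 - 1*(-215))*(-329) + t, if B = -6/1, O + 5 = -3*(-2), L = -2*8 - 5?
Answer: -82277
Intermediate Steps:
L = -21 (L = -16 - 5 = -21)
O = 1 (O = -5 - 3*(-2) = -5 + 6 = 1)
B = -6 (B = -6*1 = -6)
h(k) = -6
t = -27 (t = -6 - 21 = -27)
(35 - 1*(-215))*(-329) + t = (35 - 1*(-215))*(-329) - 27 = (35 + 215)*(-329) - 27 = 250*(-329) - 27 = -82250 - 27 = -82277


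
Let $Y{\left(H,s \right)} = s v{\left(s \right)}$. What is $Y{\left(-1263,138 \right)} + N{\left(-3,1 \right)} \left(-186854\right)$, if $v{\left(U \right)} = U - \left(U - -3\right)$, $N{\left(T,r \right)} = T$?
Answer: $560148$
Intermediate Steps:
$v{\left(U \right)} = -3$ ($v{\left(U \right)} = U - \left(U + 3\right) = U - \left(3 + U\right) = -3$)
$Y{\left(H,s \right)} = - 3 s$ ($Y{\left(H,s \right)} = s \left(-3\right) = - 3 s$)
$Y{\left(-1263,138 \right)} + N{\left(-3,1 \right)} \left(-186854\right) = \left(-3\right) 138 - -560562 = -414 + 560562 = 560148$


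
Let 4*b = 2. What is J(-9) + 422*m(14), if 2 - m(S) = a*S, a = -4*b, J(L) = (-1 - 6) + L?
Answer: 12644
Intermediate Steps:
b = 1/2 (b = (1/4)*2 = 1/2 ≈ 0.50000)
J(L) = -7 + L
a = -2 (a = -4*1/2 = -2)
m(S) = 2 + 2*S (m(S) = 2 - (-2)*S = 2 + 2*S)
J(-9) + 422*m(14) = (-7 - 9) + 422*(2 + 2*14) = -16 + 422*(2 + 28) = -16 + 422*30 = -16 + 12660 = 12644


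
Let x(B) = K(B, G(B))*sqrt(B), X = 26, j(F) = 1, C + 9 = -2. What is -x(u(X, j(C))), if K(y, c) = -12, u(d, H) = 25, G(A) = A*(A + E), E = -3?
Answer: 60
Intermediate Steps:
C = -11 (C = -9 - 2 = -11)
G(A) = A*(-3 + A) (G(A) = A*(A - 3) = A*(-3 + A))
x(B) = -12*sqrt(B)
-x(u(X, j(C))) = -(-12)*sqrt(25) = -(-12)*5 = -1*(-60) = 60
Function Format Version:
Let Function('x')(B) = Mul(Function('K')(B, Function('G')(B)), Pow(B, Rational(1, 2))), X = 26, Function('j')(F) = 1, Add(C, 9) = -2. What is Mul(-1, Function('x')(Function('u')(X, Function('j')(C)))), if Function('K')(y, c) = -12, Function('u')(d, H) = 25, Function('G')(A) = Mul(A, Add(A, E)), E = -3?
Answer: 60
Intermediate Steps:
C = -11 (C = Add(-9, -2) = -11)
Function('G')(A) = Mul(A, Add(-3, A)) (Function('G')(A) = Mul(A, Add(A, -3)) = Mul(A, Add(-3, A)))
Function('x')(B) = Mul(-12, Pow(B, Rational(1, 2)))
Mul(-1, Function('x')(Function('u')(X, Function('j')(C)))) = Mul(-1, Mul(-12, Pow(25, Rational(1, 2)))) = Mul(-1, Mul(-12, 5)) = Mul(-1, -60) = 60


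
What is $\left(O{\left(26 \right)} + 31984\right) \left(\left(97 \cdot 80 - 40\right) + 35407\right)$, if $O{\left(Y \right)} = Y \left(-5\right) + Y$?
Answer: $1374888760$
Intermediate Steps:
$O{\left(Y \right)} = - 4 Y$ ($O{\left(Y \right)} = - 5 Y + Y = - 4 Y$)
$\left(O{\left(26 \right)} + 31984\right) \left(\left(97 \cdot 80 - 40\right) + 35407\right) = \left(\left(-4\right) 26 + 31984\right) \left(\left(97 \cdot 80 - 40\right) + 35407\right) = \left(-104 + 31984\right) \left(\left(7760 - 40\right) + 35407\right) = 31880 \left(7720 + 35407\right) = 31880 \cdot 43127 = 1374888760$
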